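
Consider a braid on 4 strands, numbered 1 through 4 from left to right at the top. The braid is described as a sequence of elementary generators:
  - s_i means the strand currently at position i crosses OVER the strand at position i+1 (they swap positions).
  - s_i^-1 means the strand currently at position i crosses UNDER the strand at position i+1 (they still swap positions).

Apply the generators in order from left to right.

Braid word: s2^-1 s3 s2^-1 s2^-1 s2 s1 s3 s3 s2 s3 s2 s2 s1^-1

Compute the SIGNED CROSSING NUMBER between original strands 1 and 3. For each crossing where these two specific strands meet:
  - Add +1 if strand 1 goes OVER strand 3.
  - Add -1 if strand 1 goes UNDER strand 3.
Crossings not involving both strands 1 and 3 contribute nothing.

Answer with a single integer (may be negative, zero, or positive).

Answer: 1

Derivation:
Gen 1: crossing 2x3. Both 1&3? no. Sum: 0
Gen 2: crossing 2x4. Both 1&3? no. Sum: 0
Gen 3: crossing 3x4. Both 1&3? no. Sum: 0
Gen 4: crossing 4x3. Both 1&3? no. Sum: 0
Gen 5: crossing 3x4. Both 1&3? no. Sum: 0
Gen 6: crossing 1x4. Both 1&3? no. Sum: 0
Gen 7: crossing 3x2. Both 1&3? no. Sum: 0
Gen 8: crossing 2x3. Both 1&3? no. Sum: 0
Gen 9: 1 over 3. Both 1&3? yes. Contrib: +1. Sum: 1
Gen 10: crossing 1x2. Both 1&3? no. Sum: 1
Gen 11: crossing 3x2. Both 1&3? no. Sum: 1
Gen 12: crossing 2x3. Both 1&3? no. Sum: 1
Gen 13: crossing 4x3. Both 1&3? no. Sum: 1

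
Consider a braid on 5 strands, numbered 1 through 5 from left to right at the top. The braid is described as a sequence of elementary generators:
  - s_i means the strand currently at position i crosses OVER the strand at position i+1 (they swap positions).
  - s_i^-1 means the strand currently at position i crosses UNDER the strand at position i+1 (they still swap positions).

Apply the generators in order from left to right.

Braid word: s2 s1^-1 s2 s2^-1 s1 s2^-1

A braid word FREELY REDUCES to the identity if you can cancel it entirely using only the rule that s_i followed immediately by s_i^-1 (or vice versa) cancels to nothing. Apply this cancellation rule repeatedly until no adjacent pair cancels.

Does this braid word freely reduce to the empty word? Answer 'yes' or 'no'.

Answer: yes

Derivation:
Gen 1 (s2): push. Stack: [s2]
Gen 2 (s1^-1): push. Stack: [s2 s1^-1]
Gen 3 (s2): push. Stack: [s2 s1^-1 s2]
Gen 4 (s2^-1): cancels prior s2. Stack: [s2 s1^-1]
Gen 5 (s1): cancels prior s1^-1. Stack: [s2]
Gen 6 (s2^-1): cancels prior s2. Stack: []
Reduced word: (empty)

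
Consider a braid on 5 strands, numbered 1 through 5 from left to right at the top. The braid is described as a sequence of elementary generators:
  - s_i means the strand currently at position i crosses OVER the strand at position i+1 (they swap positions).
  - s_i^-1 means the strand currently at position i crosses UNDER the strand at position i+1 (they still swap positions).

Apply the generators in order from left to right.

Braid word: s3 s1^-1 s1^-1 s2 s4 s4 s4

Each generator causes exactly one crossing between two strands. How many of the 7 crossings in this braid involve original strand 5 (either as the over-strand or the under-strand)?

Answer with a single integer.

Gen 1: crossing 3x4. Involves strand 5? no. Count so far: 0
Gen 2: crossing 1x2. Involves strand 5? no. Count so far: 0
Gen 3: crossing 2x1. Involves strand 5? no. Count so far: 0
Gen 4: crossing 2x4. Involves strand 5? no. Count so far: 0
Gen 5: crossing 3x5. Involves strand 5? yes. Count so far: 1
Gen 6: crossing 5x3. Involves strand 5? yes. Count so far: 2
Gen 7: crossing 3x5. Involves strand 5? yes. Count so far: 3

Answer: 3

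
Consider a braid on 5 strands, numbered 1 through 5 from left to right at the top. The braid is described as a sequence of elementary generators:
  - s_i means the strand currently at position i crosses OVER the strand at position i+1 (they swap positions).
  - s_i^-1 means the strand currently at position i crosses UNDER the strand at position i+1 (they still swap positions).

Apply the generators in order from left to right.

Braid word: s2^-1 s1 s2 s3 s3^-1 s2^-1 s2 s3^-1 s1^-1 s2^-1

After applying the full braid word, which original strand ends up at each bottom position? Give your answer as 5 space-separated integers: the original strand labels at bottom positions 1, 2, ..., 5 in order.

Answer: 2 4 3 1 5

Derivation:
Gen 1 (s2^-1): strand 2 crosses under strand 3. Perm now: [1 3 2 4 5]
Gen 2 (s1): strand 1 crosses over strand 3. Perm now: [3 1 2 4 5]
Gen 3 (s2): strand 1 crosses over strand 2. Perm now: [3 2 1 4 5]
Gen 4 (s3): strand 1 crosses over strand 4. Perm now: [3 2 4 1 5]
Gen 5 (s3^-1): strand 4 crosses under strand 1. Perm now: [3 2 1 4 5]
Gen 6 (s2^-1): strand 2 crosses under strand 1. Perm now: [3 1 2 4 5]
Gen 7 (s2): strand 1 crosses over strand 2. Perm now: [3 2 1 4 5]
Gen 8 (s3^-1): strand 1 crosses under strand 4. Perm now: [3 2 4 1 5]
Gen 9 (s1^-1): strand 3 crosses under strand 2. Perm now: [2 3 4 1 5]
Gen 10 (s2^-1): strand 3 crosses under strand 4. Perm now: [2 4 3 1 5]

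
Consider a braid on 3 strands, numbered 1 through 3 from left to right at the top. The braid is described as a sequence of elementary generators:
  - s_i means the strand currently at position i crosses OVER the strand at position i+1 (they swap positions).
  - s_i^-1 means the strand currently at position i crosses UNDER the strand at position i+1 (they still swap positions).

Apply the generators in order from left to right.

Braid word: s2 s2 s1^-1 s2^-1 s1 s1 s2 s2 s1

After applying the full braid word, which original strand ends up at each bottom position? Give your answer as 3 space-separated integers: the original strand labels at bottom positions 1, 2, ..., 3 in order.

Answer: 3 2 1

Derivation:
Gen 1 (s2): strand 2 crosses over strand 3. Perm now: [1 3 2]
Gen 2 (s2): strand 3 crosses over strand 2. Perm now: [1 2 3]
Gen 3 (s1^-1): strand 1 crosses under strand 2. Perm now: [2 1 3]
Gen 4 (s2^-1): strand 1 crosses under strand 3. Perm now: [2 3 1]
Gen 5 (s1): strand 2 crosses over strand 3. Perm now: [3 2 1]
Gen 6 (s1): strand 3 crosses over strand 2. Perm now: [2 3 1]
Gen 7 (s2): strand 3 crosses over strand 1. Perm now: [2 1 3]
Gen 8 (s2): strand 1 crosses over strand 3. Perm now: [2 3 1]
Gen 9 (s1): strand 2 crosses over strand 3. Perm now: [3 2 1]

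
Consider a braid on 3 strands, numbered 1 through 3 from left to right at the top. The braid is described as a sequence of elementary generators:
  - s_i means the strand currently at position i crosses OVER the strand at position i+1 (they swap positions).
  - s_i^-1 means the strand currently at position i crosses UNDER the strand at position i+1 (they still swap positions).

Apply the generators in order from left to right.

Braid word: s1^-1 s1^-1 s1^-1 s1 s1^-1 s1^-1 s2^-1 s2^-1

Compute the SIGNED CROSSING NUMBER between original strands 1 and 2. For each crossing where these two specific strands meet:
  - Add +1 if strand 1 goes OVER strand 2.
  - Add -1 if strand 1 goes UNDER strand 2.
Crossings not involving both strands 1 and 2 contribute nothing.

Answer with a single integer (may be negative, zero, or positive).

Gen 1: 1 under 2. Both 1&2? yes. Contrib: -1. Sum: -1
Gen 2: 2 under 1. Both 1&2? yes. Contrib: +1. Sum: 0
Gen 3: 1 under 2. Both 1&2? yes. Contrib: -1. Sum: -1
Gen 4: 2 over 1. Both 1&2? yes. Contrib: -1. Sum: -2
Gen 5: 1 under 2. Both 1&2? yes. Contrib: -1. Sum: -3
Gen 6: 2 under 1. Both 1&2? yes. Contrib: +1. Sum: -2
Gen 7: crossing 2x3. Both 1&2? no. Sum: -2
Gen 8: crossing 3x2. Both 1&2? no. Sum: -2

Answer: -2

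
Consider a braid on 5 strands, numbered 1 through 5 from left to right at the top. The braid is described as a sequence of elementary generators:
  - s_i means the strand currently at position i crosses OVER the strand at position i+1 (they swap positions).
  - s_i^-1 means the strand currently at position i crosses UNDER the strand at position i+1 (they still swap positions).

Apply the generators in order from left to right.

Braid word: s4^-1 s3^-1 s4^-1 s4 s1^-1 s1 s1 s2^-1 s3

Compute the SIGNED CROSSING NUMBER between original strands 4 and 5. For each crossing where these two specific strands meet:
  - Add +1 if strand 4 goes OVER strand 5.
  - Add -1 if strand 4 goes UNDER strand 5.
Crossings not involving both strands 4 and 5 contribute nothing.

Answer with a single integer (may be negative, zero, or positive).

Answer: -1

Derivation:
Gen 1: 4 under 5. Both 4&5? yes. Contrib: -1. Sum: -1
Gen 2: crossing 3x5. Both 4&5? no. Sum: -1
Gen 3: crossing 3x4. Both 4&5? no. Sum: -1
Gen 4: crossing 4x3. Both 4&5? no. Sum: -1
Gen 5: crossing 1x2. Both 4&5? no. Sum: -1
Gen 6: crossing 2x1. Both 4&5? no. Sum: -1
Gen 7: crossing 1x2. Both 4&5? no. Sum: -1
Gen 8: crossing 1x5. Both 4&5? no. Sum: -1
Gen 9: crossing 1x3. Both 4&5? no. Sum: -1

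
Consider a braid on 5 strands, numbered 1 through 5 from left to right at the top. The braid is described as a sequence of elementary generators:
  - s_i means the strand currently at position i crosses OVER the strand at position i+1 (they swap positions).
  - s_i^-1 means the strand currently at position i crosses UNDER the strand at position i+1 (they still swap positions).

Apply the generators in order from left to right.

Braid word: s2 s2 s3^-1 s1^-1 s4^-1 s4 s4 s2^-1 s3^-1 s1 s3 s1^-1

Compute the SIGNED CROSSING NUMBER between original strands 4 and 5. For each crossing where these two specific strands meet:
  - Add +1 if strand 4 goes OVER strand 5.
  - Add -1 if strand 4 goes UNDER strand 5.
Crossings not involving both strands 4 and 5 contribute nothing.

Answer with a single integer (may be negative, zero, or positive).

Gen 1: crossing 2x3. Both 4&5? no. Sum: 0
Gen 2: crossing 3x2. Both 4&5? no. Sum: 0
Gen 3: crossing 3x4. Both 4&5? no. Sum: 0
Gen 4: crossing 1x2. Both 4&5? no. Sum: 0
Gen 5: crossing 3x5. Both 4&5? no. Sum: 0
Gen 6: crossing 5x3. Both 4&5? no. Sum: 0
Gen 7: crossing 3x5. Both 4&5? no. Sum: 0
Gen 8: crossing 1x4. Both 4&5? no. Sum: 0
Gen 9: crossing 1x5. Both 4&5? no. Sum: 0
Gen 10: crossing 2x4. Both 4&5? no. Sum: 0
Gen 11: crossing 5x1. Both 4&5? no. Sum: 0
Gen 12: crossing 4x2. Both 4&5? no. Sum: 0

Answer: 0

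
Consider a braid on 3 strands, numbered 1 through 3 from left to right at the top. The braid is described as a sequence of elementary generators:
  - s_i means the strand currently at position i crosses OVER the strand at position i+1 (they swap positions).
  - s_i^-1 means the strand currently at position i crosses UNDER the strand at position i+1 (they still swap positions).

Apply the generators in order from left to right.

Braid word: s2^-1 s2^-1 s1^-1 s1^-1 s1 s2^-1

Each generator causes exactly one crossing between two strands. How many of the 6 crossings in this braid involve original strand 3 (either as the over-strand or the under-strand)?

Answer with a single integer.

Answer: 3

Derivation:
Gen 1: crossing 2x3. Involves strand 3? yes. Count so far: 1
Gen 2: crossing 3x2. Involves strand 3? yes. Count so far: 2
Gen 3: crossing 1x2. Involves strand 3? no. Count so far: 2
Gen 4: crossing 2x1. Involves strand 3? no. Count so far: 2
Gen 5: crossing 1x2. Involves strand 3? no. Count so far: 2
Gen 6: crossing 1x3. Involves strand 3? yes. Count so far: 3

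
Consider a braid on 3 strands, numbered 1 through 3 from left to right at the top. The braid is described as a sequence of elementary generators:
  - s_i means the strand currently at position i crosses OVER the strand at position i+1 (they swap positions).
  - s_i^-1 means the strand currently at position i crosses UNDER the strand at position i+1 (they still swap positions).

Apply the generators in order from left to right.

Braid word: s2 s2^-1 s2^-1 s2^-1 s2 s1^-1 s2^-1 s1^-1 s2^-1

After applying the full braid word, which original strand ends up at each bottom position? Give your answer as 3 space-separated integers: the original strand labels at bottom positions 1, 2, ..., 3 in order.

Answer: 2 1 3

Derivation:
Gen 1 (s2): strand 2 crosses over strand 3. Perm now: [1 3 2]
Gen 2 (s2^-1): strand 3 crosses under strand 2. Perm now: [1 2 3]
Gen 3 (s2^-1): strand 2 crosses under strand 3. Perm now: [1 3 2]
Gen 4 (s2^-1): strand 3 crosses under strand 2. Perm now: [1 2 3]
Gen 5 (s2): strand 2 crosses over strand 3. Perm now: [1 3 2]
Gen 6 (s1^-1): strand 1 crosses under strand 3. Perm now: [3 1 2]
Gen 7 (s2^-1): strand 1 crosses under strand 2. Perm now: [3 2 1]
Gen 8 (s1^-1): strand 3 crosses under strand 2. Perm now: [2 3 1]
Gen 9 (s2^-1): strand 3 crosses under strand 1. Perm now: [2 1 3]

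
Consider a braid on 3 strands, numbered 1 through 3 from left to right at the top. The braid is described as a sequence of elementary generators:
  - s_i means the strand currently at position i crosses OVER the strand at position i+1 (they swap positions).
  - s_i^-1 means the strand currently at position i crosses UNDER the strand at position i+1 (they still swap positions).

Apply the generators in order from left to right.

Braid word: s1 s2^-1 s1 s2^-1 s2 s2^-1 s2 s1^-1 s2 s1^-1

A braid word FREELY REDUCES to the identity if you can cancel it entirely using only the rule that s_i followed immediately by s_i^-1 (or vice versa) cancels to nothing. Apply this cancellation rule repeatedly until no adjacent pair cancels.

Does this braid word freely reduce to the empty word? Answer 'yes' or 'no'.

Gen 1 (s1): push. Stack: [s1]
Gen 2 (s2^-1): push. Stack: [s1 s2^-1]
Gen 3 (s1): push. Stack: [s1 s2^-1 s1]
Gen 4 (s2^-1): push. Stack: [s1 s2^-1 s1 s2^-1]
Gen 5 (s2): cancels prior s2^-1. Stack: [s1 s2^-1 s1]
Gen 6 (s2^-1): push. Stack: [s1 s2^-1 s1 s2^-1]
Gen 7 (s2): cancels prior s2^-1. Stack: [s1 s2^-1 s1]
Gen 8 (s1^-1): cancels prior s1. Stack: [s1 s2^-1]
Gen 9 (s2): cancels prior s2^-1. Stack: [s1]
Gen 10 (s1^-1): cancels prior s1. Stack: []
Reduced word: (empty)

Answer: yes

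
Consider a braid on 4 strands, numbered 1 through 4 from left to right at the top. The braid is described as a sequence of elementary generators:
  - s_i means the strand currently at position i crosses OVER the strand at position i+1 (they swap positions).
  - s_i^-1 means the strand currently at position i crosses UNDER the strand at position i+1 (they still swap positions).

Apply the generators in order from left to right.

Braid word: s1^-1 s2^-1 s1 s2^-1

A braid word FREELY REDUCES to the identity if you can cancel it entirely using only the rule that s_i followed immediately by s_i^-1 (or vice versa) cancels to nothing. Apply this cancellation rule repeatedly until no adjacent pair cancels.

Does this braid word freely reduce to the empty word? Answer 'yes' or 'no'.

Answer: no

Derivation:
Gen 1 (s1^-1): push. Stack: [s1^-1]
Gen 2 (s2^-1): push. Stack: [s1^-1 s2^-1]
Gen 3 (s1): push. Stack: [s1^-1 s2^-1 s1]
Gen 4 (s2^-1): push. Stack: [s1^-1 s2^-1 s1 s2^-1]
Reduced word: s1^-1 s2^-1 s1 s2^-1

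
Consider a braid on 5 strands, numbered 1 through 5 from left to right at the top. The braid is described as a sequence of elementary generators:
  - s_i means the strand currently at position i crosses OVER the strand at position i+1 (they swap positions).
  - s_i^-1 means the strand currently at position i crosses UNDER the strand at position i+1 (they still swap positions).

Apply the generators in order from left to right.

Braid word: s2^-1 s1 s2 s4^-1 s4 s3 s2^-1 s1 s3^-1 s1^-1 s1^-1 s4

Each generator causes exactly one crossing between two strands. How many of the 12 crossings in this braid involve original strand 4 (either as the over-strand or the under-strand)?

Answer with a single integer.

Answer: 7

Derivation:
Gen 1: crossing 2x3. Involves strand 4? no. Count so far: 0
Gen 2: crossing 1x3. Involves strand 4? no. Count so far: 0
Gen 3: crossing 1x2. Involves strand 4? no. Count so far: 0
Gen 4: crossing 4x5. Involves strand 4? yes. Count so far: 1
Gen 5: crossing 5x4. Involves strand 4? yes. Count so far: 2
Gen 6: crossing 1x4. Involves strand 4? yes. Count so far: 3
Gen 7: crossing 2x4. Involves strand 4? yes. Count so far: 4
Gen 8: crossing 3x4. Involves strand 4? yes. Count so far: 5
Gen 9: crossing 2x1. Involves strand 4? no. Count so far: 5
Gen 10: crossing 4x3. Involves strand 4? yes. Count so far: 6
Gen 11: crossing 3x4. Involves strand 4? yes. Count so far: 7
Gen 12: crossing 2x5. Involves strand 4? no. Count so far: 7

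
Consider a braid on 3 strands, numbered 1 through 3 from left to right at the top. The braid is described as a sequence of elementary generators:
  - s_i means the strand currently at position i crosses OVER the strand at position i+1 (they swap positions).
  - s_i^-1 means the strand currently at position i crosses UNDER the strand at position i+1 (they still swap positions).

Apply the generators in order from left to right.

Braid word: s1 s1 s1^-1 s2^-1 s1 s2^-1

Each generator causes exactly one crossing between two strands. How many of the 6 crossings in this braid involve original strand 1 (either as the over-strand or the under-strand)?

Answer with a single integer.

Gen 1: crossing 1x2. Involves strand 1? yes. Count so far: 1
Gen 2: crossing 2x1. Involves strand 1? yes. Count so far: 2
Gen 3: crossing 1x2. Involves strand 1? yes. Count so far: 3
Gen 4: crossing 1x3. Involves strand 1? yes. Count so far: 4
Gen 5: crossing 2x3. Involves strand 1? no. Count so far: 4
Gen 6: crossing 2x1. Involves strand 1? yes. Count so far: 5

Answer: 5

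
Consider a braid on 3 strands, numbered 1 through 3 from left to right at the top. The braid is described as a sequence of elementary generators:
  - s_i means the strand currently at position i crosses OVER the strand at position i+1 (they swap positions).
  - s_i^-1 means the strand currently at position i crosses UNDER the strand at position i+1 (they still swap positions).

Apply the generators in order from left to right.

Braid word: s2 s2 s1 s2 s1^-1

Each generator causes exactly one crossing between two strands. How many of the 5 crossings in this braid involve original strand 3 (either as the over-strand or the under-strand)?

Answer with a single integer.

Gen 1: crossing 2x3. Involves strand 3? yes. Count so far: 1
Gen 2: crossing 3x2. Involves strand 3? yes. Count so far: 2
Gen 3: crossing 1x2. Involves strand 3? no. Count so far: 2
Gen 4: crossing 1x3. Involves strand 3? yes. Count so far: 3
Gen 5: crossing 2x3. Involves strand 3? yes. Count so far: 4

Answer: 4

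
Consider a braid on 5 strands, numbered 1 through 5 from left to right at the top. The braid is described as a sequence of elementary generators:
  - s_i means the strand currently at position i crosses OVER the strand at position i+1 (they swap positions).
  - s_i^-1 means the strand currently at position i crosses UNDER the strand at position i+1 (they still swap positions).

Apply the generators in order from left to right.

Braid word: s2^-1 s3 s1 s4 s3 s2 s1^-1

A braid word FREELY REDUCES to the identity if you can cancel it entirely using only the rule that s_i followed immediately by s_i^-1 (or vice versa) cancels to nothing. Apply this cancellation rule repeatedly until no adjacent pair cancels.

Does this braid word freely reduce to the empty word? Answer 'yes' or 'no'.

Answer: no

Derivation:
Gen 1 (s2^-1): push. Stack: [s2^-1]
Gen 2 (s3): push. Stack: [s2^-1 s3]
Gen 3 (s1): push. Stack: [s2^-1 s3 s1]
Gen 4 (s4): push. Stack: [s2^-1 s3 s1 s4]
Gen 5 (s3): push. Stack: [s2^-1 s3 s1 s4 s3]
Gen 6 (s2): push. Stack: [s2^-1 s3 s1 s4 s3 s2]
Gen 7 (s1^-1): push. Stack: [s2^-1 s3 s1 s4 s3 s2 s1^-1]
Reduced word: s2^-1 s3 s1 s4 s3 s2 s1^-1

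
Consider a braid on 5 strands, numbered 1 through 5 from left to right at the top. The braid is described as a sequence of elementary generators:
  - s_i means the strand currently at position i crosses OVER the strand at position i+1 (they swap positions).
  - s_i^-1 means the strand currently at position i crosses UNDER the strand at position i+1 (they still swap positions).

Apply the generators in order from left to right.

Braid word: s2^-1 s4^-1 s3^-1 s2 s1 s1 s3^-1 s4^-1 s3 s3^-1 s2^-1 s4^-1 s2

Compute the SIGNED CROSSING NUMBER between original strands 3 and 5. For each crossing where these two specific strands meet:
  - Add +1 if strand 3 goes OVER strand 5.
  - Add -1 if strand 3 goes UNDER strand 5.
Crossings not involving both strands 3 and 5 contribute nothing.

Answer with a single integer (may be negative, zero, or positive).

Answer: 1

Derivation:
Gen 1: crossing 2x3. Both 3&5? no. Sum: 0
Gen 2: crossing 4x5. Both 3&5? no. Sum: 0
Gen 3: crossing 2x5. Both 3&5? no. Sum: 0
Gen 4: 3 over 5. Both 3&5? yes. Contrib: +1. Sum: 1
Gen 5: crossing 1x5. Both 3&5? no. Sum: 1
Gen 6: crossing 5x1. Both 3&5? no. Sum: 1
Gen 7: crossing 3x2. Both 3&5? no. Sum: 1
Gen 8: crossing 3x4. Both 3&5? no. Sum: 1
Gen 9: crossing 2x4. Both 3&5? no. Sum: 1
Gen 10: crossing 4x2. Both 3&5? no. Sum: 1
Gen 11: crossing 5x2. Both 3&5? no. Sum: 1
Gen 12: crossing 4x3. Both 3&5? no. Sum: 1
Gen 13: crossing 2x5. Both 3&5? no. Sum: 1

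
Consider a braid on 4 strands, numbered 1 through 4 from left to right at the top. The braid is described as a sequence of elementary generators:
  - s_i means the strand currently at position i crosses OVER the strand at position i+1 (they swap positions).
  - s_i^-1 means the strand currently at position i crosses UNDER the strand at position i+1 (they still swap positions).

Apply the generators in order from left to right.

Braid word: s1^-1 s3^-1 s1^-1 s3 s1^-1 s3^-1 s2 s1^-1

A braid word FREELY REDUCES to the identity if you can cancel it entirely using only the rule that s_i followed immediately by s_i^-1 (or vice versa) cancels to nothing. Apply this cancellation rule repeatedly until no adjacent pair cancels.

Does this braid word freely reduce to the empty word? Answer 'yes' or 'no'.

Answer: no

Derivation:
Gen 1 (s1^-1): push. Stack: [s1^-1]
Gen 2 (s3^-1): push. Stack: [s1^-1 s3^-1]
Gen 3 (s1^-1): push. Stack: [s1^-1 s3^-1 s1^-1]
Gen 4 (s3): push. Stack: [s1^-1 s3^-1 s1^-1 s3]
Gen 5 (s1^-1): push. Stack: [s1^-1 s3^-1 s1^-1 s3 s1^-1]
Gen 6 (s3^-1): push. Stack: [s1^-1 s3^-1 s1^-1 s3 s1^-1 s3^-1]
Gen 7 (s2): push. Stack: [s1^-1 s3^-1 s1^-1 s3 s1^-1 s3^-1 s2]
Gen 8 (s1^-1): push. Stack: [s1^-1 s3^-1 s1^-1 s3 s1^-1 s3^-1 s2 s1^-1]
Reduced word: s1^-1 s3^-1 s1^-1 s3 s1^-1 s3^-1 s2 s1^-1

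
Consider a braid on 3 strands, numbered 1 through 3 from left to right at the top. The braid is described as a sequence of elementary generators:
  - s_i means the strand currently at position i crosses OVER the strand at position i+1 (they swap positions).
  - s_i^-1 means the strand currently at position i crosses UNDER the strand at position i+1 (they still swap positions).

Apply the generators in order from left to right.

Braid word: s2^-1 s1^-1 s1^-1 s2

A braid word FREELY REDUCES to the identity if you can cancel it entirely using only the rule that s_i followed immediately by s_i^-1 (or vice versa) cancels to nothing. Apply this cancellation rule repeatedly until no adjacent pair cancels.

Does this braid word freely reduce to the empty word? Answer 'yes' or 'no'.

Answer: no

Derivation:
Gen 1 (s2^-1): push. Stack: [s2^-1]
Gen 2 (s1^-1): push. Stack: [s2^-1 s1^-1]
Gen 3 (s1^-1): push. Stack: [s2^-1 s1^-1 s1^-1]
Gen 4 (s2): push. Stack: [s2^-1 s1^-1 s1^-1 s2]
Reduced word: s2^-1 s1^-1 s1^-1 s2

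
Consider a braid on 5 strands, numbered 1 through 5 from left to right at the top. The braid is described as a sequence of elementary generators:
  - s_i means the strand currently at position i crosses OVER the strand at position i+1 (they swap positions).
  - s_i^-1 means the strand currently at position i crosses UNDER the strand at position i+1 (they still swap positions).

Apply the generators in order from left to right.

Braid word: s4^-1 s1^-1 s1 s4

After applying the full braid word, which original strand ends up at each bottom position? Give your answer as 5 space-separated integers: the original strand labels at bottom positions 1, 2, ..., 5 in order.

Gen 1 (s4^-1): strand 4 crosses under strand 5. Perm now: [1 2 3 5 4]
Gen 2 (s1^-1): strand 1 crosses under strand 2. Perm now: [2 1 3 5 4]
Gen 3 (s1): strand 2 crosses over strand 1. Perm now: [1 2 3 5 4]
Gen 4 (s4): strand 5 crosses over strand 4. Perm now: [1 2 3 4 5]

Answer: 1 2 3 4 5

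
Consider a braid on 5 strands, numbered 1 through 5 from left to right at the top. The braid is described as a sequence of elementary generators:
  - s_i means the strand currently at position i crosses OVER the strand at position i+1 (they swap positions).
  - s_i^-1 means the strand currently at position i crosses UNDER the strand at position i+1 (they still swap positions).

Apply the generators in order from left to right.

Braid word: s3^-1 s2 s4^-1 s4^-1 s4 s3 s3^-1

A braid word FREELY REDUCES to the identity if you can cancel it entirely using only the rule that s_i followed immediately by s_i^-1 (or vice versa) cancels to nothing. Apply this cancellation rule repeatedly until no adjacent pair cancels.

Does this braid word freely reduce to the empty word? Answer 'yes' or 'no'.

Gen 1 (s3^-1): push. Stack: [s3^-1]
Gen 2 (s2): push. Stack: [s3^-1 s2]
Gen 3 (s4^-1): push. Stack: [s3^-1 s2 s4^-1]
Gen 4 (s4^-1): push. Stack: [s3^-1 s2 s4^-1 s4^-1]
Gen 5 (s4): cancels prior s4^-1. Stack: [s3^-1 s2 s4^-1]
Gen 6 (s3): push. Stack: [s3^-1 s2 s4^-1 s3]
Gen 7 (s3^-1): cancels prior s3. Stack: [s3^-1 s2 s4^-1]
Reduced word: s3^-1 s2 s4^-1

Answer: no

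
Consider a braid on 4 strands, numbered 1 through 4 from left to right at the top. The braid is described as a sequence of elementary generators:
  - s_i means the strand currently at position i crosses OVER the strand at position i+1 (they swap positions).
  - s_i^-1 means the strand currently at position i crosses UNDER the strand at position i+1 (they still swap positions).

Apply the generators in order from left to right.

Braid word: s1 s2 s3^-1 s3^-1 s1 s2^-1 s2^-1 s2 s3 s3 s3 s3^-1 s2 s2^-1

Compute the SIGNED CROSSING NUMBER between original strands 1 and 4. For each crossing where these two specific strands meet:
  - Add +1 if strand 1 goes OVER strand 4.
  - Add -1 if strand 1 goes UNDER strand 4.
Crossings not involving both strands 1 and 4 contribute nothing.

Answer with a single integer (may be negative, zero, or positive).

Answer: 0

Derivation:
Gen 1: crossing 1x2. Both 1&4? no. Sum: 0
Gen 2: crossing 1x3. Both 1&4? no. Sum: 0
Gen 3: 1 under 4. Both 1&4? yes. Contrib: -1. Sum: -1
Gen 4: 4 under 1. Both 1&4? yes. Contrib: +1. Sum: 0
Gen 5: crossing 2x3. Both 1&4? no. Sum: 0
Gen 6: crossing 2x1. Both 1&4? no. Sum: 0
Gen 7: crossing 1x2. Both 1&4? no. Sum: 0
Gen 8: crossing 2x1. Both 1&4? no. Sum: 0
Gen 9: crossing 2x4. Both 1&4? no. Sum: 0
Gen 10: crossing 4x2. Both 1&4? no. Sum: 0
Gen 11: crossing 2x4. Both 1&4? no. Sum: 0
Gen 12: crossing 4x2. Both 1&4? no. Sum: 0
Gen 13: crossing 1x2. Both 1&4? no. Sum: 0
Gen 14: crossing 2x1. Both 1&4? no. Sum: 0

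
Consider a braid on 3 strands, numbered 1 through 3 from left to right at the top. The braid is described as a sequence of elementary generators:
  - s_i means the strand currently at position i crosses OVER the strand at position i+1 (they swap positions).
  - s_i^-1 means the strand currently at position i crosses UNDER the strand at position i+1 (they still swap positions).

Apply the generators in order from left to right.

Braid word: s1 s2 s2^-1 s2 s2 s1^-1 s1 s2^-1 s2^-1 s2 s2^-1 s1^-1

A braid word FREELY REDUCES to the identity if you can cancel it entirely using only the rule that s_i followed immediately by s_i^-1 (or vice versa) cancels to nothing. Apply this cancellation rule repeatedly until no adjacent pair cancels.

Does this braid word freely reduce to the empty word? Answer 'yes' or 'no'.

Answer: yes

Derivation:
Gen 1 (s1): push. Stack: [s1]
Gen 2 (s2): push. Stack: [s1 s2]
Gen 3 (s2^-1): cancels prior s2. Stack: [s1]
Gen 4 (s2): push. Stack: [s1 s2]
Gen 5 (s2): push. Stack: [s1 s2 s2]
Gen 6 (s1^-1): push. Stack: [s1 s2 s2 s1^-1]
Gen 7 (s1): cancels prior s1^-1. Stack: [s1 s2 s2]
Gen 8 (s2^-1): cancels prior s2. Stack: [s1 s2]
Gen 9 (s2^-1): cancels prior s2. Stack: [s1]
Gen 10 (s2): push. Stack: [s1 s2]
Gen 11 (s2^-1): cancels prior s2. Stack: [s1]
Gen 12 (s1^-1): cancels prior s1. Stack: []
Reduced word: (empty)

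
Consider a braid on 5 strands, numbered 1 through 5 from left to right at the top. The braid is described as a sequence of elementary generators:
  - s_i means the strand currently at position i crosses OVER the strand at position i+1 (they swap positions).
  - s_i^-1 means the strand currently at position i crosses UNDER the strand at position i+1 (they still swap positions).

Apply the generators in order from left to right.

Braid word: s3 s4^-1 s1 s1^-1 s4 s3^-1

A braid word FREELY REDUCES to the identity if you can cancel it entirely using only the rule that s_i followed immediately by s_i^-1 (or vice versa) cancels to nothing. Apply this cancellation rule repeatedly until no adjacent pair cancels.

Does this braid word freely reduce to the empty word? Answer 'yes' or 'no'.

Gen 1 (s3): push. Stack: [s3]
Gen 2 (s4^-1): push. Stack: [s3 s4^-1]
Gen 3 (s1): push. Stack: [s3 s4^-1 s1]
Gen 4 (s1^-1): cancels prior s1. Stack: [s3 s4^-1]
Gen 5 (s4): cancels prior s4^-1. Stack: [s3]
Gen 6 (s3^-1): cancels prior s3. Stack: []
Reduced word: (empty)

Answer: yes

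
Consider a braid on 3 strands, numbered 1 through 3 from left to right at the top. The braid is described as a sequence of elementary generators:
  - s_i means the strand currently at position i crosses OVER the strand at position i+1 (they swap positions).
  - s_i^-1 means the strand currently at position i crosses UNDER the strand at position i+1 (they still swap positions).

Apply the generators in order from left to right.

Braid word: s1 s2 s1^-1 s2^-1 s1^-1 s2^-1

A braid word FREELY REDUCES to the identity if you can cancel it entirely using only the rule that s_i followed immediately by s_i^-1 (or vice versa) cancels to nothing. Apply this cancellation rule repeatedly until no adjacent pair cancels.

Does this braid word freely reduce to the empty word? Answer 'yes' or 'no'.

Gen 1 (s1): push. Stack: [s1]
Gen 2 (s2): push. Stack: [s1 s2]
Gen 3 (s1^-1): push. Stack: [s1 s2 s1^-1]
Gen 4 (s2^-1): push. Stack: [s1 s2 s1^-1 s2^-1]
Gen 5 (s1^-1): push. Stack: [s1 s2 s1^-1 s2^-1 s1^-1]
Gen 6 (s2^-1): push. Stack: [s1 s2 s1^-1 s2^-1 s1^-1 s2^-1]
Reduced word: s1 s2 s1^-1 s2^-1 s1^-1 s2^-1

Answer: no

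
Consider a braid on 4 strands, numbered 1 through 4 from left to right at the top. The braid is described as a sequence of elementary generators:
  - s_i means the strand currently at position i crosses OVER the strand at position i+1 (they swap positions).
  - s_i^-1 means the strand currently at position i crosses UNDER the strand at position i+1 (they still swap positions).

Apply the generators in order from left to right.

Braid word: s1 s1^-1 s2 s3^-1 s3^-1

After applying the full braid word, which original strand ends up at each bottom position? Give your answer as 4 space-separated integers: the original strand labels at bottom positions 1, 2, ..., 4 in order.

Answer: 1 3 2 4

Derivation:
Gen 1 (s1): strand 1 crosses over strand 2. Perm now: [2 1 3 4]
Gen 2 (s1^-1): strand 2 crosses under strand 1. Perm now: [1 2 3 4]
Gen 3 (s2): strand 2 crosses over strand 3. Perm now: [1 3 2 4]
Gen 4 (s3^-1): strand 2 crosses under strand 4. Perm now: [1 3 4 2]
Gen 5 (s3^-1): strand 4 crosses under strand 2. Perm now: [1 3 2 4]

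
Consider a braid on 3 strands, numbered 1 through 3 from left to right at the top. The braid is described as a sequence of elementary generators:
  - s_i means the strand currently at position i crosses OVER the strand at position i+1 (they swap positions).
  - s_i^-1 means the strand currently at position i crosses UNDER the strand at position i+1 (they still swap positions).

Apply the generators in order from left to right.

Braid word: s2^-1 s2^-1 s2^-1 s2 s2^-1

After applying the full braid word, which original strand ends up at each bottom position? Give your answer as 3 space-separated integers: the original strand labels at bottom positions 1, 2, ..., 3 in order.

Answer: 1 3 2

Derivation:
Gen 1 (s2^-1): strand 2 crosses under strand 3. Perm now: [1 3 2]
Gen 2 (s2^-1): strand 3 crosses under strand 2. Perm now: [1 2 3]
Gen 3 (s2^-1): strand 2 crosses under strand 3. Perm now: [1 3 2]
Gen 4 (s2): strand 3 crosses over strand 2. Perm now: [1 2 3]
Gen 5 (s2^-1): strand 2 crosses under strand 3. Perm now: [1 3 2]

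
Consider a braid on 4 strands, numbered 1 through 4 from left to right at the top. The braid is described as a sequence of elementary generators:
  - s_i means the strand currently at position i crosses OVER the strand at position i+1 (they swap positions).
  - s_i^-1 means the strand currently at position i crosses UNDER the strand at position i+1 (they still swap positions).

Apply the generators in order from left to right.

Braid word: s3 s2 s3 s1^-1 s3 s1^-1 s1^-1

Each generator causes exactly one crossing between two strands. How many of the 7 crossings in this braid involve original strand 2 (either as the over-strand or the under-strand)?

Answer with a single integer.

Gen 1: crossing 3x4. Involves strand 2? no. Count so far: 0
Gen 2: crossing 2x4. Involves strand 2? yes. Count so far: 1
Gen 3: crossing 2x3. Involves strand 2? yes. Count so far: 2
Gen 4: crossing 1x4. Involves strand 2? no. Count so far: 2
Gen 5: crossing 3x2. Involves strand 2? yes. Count so far: 3
Gen 6: crossing 4x1. Involves strand 2? no. Count so far: 3
Gen 7: crossing 1x4. Involves strand 2? no. Count so far: 3

Answer: 3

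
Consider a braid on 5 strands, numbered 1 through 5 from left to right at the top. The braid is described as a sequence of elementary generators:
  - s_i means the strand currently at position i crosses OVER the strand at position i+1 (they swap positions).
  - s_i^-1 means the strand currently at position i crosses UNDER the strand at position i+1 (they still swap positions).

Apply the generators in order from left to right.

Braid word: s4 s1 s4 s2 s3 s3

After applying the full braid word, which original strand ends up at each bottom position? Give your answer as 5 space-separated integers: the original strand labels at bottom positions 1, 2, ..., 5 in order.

Answer: 2 3 1 4 5

Derivation:
Gen 1 (s4): strand 4 crosses over strand 5. Perm now: [1 2 3 5 4]
Gen 2 (s1): strand 1 crosses over strand 2. Perm now: [2 1 3 5 4]
Gen 3 (s4): strand 5 crosses over strand 4. Perm now: [2 1 3 4 5]
Gen 4 (s2): strand 1 crosses over strand 3. Perm now: [2 3 1 4 5]
Gen 5 (s3): strand 1 crosses over strand 4. Perm now: [2 3 4 1 5]
Gen 6 (s3): strand 4 crosses over strand 1. Perm now: [2 3 1 4 5]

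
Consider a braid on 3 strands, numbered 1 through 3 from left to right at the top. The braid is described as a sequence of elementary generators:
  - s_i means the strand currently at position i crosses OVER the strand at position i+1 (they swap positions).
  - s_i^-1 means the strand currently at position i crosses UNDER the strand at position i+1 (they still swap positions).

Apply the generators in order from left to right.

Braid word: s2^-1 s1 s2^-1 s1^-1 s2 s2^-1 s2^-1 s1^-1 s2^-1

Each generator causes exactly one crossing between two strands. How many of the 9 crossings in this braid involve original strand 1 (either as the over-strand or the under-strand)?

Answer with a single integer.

Gen 1: crossing 2x3. Involves strand 1? no. Count so far: 0
Gen 2: crossing 1x3. Involves strand 1? yes. Count so far: 1
Gen 3: crossing 1x2. Involves strand 1? yes. Count so far: 2
Gen 4: crossing 3x2. Involves strand 1? no. Count so far: 2
Gen 5: crossing 3x1. Involves strand 1? yes. Count so far: 3
Gen 6: crossing 1x3. Involves strand 1? yes. Count so far: 4
Gen 7: crossing 3x1. Involves strand 1? yes. Count so far: 5
Gen 8: crossing 2x1. Involves strand 1? yes. Count so far: 6
Gen 9: crossing 2x3. Involves strand 1? no. Count so far: 6

Answer: 6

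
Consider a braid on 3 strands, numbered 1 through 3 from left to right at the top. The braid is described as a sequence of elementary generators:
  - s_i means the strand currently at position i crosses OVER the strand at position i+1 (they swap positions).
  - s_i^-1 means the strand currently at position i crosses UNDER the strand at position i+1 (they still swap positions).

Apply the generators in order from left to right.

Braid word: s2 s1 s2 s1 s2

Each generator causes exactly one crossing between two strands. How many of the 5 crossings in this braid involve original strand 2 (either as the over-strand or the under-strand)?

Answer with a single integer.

Gen 1: crossing 2x3. Involves strand 2? yes. Count so far: 1
Gen 2: crossing 1x3. Involves strand 2? no. Count so far: 1
Gen 3: crossing 1x2. Involves strand 2? yes. Count so far: 2
Gen 4: crossing 3x2. Involves strand 2? yes. Count so far: 3
Gen 5: crossing 3x1. Involves strand 2? no. Count so far: 3

Answer: 3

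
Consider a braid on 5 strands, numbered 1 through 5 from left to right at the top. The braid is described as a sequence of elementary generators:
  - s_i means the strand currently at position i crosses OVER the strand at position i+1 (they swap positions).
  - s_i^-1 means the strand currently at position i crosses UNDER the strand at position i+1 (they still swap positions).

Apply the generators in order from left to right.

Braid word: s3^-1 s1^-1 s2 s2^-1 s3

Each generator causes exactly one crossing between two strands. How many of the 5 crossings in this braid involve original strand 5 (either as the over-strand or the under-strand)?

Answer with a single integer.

Gen 1: crossing 3x4. Involves strand 5? no. Count so far: 0
Gen 2: crossing 1x2. Involves strand 5? no. Count so far: 0
Gen 3: crossing 1x4. Involves strand 5? no. Count so far: 0
Gen 4: crossing 4x1. Involves strand 5? no. Count so far: 0
Gen 5: crossing 4x3. Involves strand 5? no. Count so far: 0

Answer: 0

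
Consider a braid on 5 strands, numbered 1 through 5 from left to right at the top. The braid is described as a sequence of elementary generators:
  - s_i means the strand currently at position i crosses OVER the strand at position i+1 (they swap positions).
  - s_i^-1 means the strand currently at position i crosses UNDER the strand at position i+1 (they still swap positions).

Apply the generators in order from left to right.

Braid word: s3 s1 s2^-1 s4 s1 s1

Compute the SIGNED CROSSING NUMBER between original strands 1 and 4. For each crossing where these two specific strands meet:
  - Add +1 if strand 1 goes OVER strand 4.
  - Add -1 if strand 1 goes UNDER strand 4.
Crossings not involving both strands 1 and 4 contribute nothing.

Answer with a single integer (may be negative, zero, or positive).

Answer: -1

Derivation:
Gen 1: crossing 3x4. Both 1&4? no. Sum: 0
Gen 2: crossing 1x2. Both 1&4? no. Sum: 0
Gen 3: 1 under 4. Both 1&4? yes. Contrib: -1. Sum: -1
Gen 4: crossing 3x5. Both 1&4? no. Sum: -1
Gen 5: crossing 2x4. Both 1&4? no. Sum: -1
Gen 6: crossing 4x2. Both 1&4? no. Sum: -1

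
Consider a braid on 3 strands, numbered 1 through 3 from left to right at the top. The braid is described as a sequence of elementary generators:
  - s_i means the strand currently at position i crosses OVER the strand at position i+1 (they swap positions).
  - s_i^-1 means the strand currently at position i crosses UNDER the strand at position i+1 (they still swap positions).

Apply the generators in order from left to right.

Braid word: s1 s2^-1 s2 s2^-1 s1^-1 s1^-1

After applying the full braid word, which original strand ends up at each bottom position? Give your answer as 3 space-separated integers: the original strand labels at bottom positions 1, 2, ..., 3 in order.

Answer: 2 3 1

Derivation:
Gen 1 (s1): strand 1 crosses over strand 2. Perm now: [2 1 3]
Gen 2 (s2^-1): strand 1 crosses under strand 3. Perm now: [2 3 1]
Gen 3 (s2): strand 3 crosses over strand 1. Perm now: [2 1 3]
Gen 4 (s2^-1): strand 1 crosses under strand 3. Perm now: [2 3 1]
Gen 5 (s1^-1): strand 2 crosses under strand 3. Perm now: [3 2 1]
Gen 6 (s1^-1): strand 3 crosses under strand 2. Perm now: [2 3 1]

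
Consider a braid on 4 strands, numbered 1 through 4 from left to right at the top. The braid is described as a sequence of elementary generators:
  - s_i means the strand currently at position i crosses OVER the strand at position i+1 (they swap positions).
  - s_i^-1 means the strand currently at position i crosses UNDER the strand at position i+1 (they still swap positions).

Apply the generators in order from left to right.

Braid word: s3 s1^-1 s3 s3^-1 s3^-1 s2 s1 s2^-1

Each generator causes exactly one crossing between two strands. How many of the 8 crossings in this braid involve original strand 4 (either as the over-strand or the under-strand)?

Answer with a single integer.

Gen 1: crossing 3x4. Involves strand 4? yes. Count so far: 1
Gen 2: crossing 1x2. Involves strand 4? no. Count so far: 1
Gen 3: crossing 4x3. Involves strand 4? yes. Count so far: 2
Gen 4: crossing 3x4. Involves strand 4? yes. Count so far: 3
Gen 5: crossing 4x3. Involves strand 4? yes. Count so far: 4
Gen 6: crossing 1x3. Involves strand 4? no. Count so far: 4
Gen 7: crossing 2x3. Involves strand 4? no. Count so far: 4
Gen 8: crossing 2x1. Involves strand 4? no. Count so far: 4

Answer: 4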